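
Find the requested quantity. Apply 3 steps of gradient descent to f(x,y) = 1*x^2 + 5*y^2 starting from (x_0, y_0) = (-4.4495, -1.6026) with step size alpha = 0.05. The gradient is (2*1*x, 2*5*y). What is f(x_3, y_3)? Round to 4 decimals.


Gradient descent on f(x,y) = 1*x^2 + 5*y^2.
Starting point: (-4.4495, -1.6026), alpha = 0.05
Step 1: grad_x = 2*1*-4.4495 = -8.899, grad_y = 2*5*-1.6026 = -16.026
  x_1 = -4.4495 - 0.05*-8.899 = -4.0046
  y_1 = -1.6026 - 0.05*-16.026 = -0.8013
Step 2: grad_x = 2*1*-4.0046 = -8.0091, grad_y = 2*5*-0.8013 = -8.013
  x_2 = -4.0046 - 0.05*-8.0091 = -3.6041
  y_2 = -0.8013 - 0.05*-8.013 = -0.4007
Step 3: grad_x = 2*1*-3.6041 = -7.2082, grad_y = 2*5*-0.4007 = -4.0065
  x_3 = -3.6041 - 0.05*-7.2082 = -3.2437
  y_3 = -0.4007 - 0.05*-4.0065 = -0.2003
f(-3.2437, -0.2003) = 1*(-3.2437)^2 + 5*(-0.2003)^2 = 10.7221


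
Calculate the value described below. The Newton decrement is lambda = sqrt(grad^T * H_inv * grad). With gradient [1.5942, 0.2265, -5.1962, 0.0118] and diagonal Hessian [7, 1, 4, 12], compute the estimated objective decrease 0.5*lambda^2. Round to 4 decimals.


Step 1: H is diagonal, so H^(-1) * g = [0.2277, 0.2265, -1.2991, 0.001].
Step 2: g^T H^(-1) g = sum_i g_i^2 / H_ii
  = (1.5942)^2/7 + (0.2265)^2/1 + (-5.1962)^2/4 + (0.0118)^2/12
  = 0.3631 + 0.0513 + 6.7501 + 0.0 = 7.1645
Step 3: Objective decrease = 0.5 * g^T H^(-1) g = 3.5823


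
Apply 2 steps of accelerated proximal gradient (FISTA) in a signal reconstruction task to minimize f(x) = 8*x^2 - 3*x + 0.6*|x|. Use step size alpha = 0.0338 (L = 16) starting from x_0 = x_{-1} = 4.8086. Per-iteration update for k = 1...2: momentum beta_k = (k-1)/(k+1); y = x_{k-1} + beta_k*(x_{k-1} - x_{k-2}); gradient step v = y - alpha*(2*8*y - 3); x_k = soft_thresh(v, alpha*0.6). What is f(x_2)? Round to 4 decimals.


FISTA on f(x) = 8*x^2 - 3*x + 0.6*|x|
L = 16, alpha = 0.0338
Iteration 1: beta = 0.0, y = 4.8086 + 0.0*(4.8086 - 4.8086) = 4.8086
  grad(y) = 73.9376, v = y - alpha*grad = 2.3095
  prox(v) = soft_thresh(2.3095, 0.0203) = 2.2892
Iteration 2: beta = 0.3333, y = 2.2892 + 0.3333*(2.2892 - 4.8086) = 1.4494
  grad(y) = 20.191, v = y - alpha*grad = 0.767
  prox(v) = soft_thresh(0.767, 0.0203) = 0.7467
f(x_2) = 8*0.7467^2 - 3*0.7467 + 0.6*|0.7467| = 2.6684


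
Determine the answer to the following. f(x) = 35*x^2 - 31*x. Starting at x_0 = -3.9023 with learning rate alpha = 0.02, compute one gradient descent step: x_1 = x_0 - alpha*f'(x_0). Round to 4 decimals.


We compute the gradient at x_0 and apply the update.
f'(x) = 70*x - 31
f'(-3.9023) = 70*-3.9023 - 31 = -304.161
x_1 = -3.9023 - 0.02*-304.161 = 2.1809


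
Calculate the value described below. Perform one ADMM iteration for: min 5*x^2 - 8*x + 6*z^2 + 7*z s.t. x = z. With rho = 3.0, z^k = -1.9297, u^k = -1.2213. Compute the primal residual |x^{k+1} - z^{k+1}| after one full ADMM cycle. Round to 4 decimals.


ADMM iteration with rho = 3.0, z^k = -1.9297, u^k = -1.2213
Step 1: x-update.
Minimize 5*x^2 - 8*x + (3.0/2)*(x + 1.9297 - 1.2213)^2
FOC: (2*5 + 3.0)*x = 8 + 3.0*(-1.9297 + 1.2213)
x^{k+1} = 0.4519
Step 2: z-update.
Minimize 6*z^2 + 7*z + (3.0/2)*(0.4519 - z - 1.2213)^2
FOC: (2*6 + 3.0)*z = -7 + 3.0*(0.4519 - 1.2213)
z^{k+1} = -0.6205
Step 3: u-update.
u^{k+1} = -1.2213 + 0.4519 + 0.6205 = -0.1488
Step 4: Primal residual = |0.4519 + 0.6205| = 1.0725


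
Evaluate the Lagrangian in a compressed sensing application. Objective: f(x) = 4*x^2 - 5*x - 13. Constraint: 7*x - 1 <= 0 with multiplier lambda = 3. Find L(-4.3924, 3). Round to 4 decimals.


Step 1: Evaluate f(x).
f(-4.3924) = 4*(-4.3924)^2 - 5*(-4.3924) - 13 = 86.1347
Step 2: Evaluate g(x).
g(-4.3924) = 7*-4.3924 - 1 = -31.7468
Step 3: Compute Lagrangian.
L = 86.1347 + 3*-31.7468 = -9.1057


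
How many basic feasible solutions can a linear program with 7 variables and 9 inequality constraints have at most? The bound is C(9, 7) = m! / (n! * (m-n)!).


Each vertex corresponds to some choice of n active constraints out of m, so the number of vertices is at most C(m, n) = m! / (n!(m-n)!).
m = 9, n = 7
Numerator: 9 * 8 * 7 * 6 * 5 * 4 * 3
Denominator: 7! = 5040
C(9, 7) = 36


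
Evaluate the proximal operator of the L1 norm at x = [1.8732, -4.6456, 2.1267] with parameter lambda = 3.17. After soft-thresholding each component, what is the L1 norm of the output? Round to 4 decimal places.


Soft-thresholding with lambda = 3.17:
prox(1.8732) = sign(1.8732)*max(|1.8732| - 3.17, 0) = 0.0
prox(-4.6456) = sign(-4.6456)*max(|-4.6456| - 3.17, 0) = -1.4756
prox(2.1267) = sign(2.1267)*max(|2.1267| - 3.17, 0) = 0.0
prox(x) = [0.0, -1.4756, 0.0]
||prox(x)||_1 = 0.0 + 1.4756 + 0.0 = 1.4756


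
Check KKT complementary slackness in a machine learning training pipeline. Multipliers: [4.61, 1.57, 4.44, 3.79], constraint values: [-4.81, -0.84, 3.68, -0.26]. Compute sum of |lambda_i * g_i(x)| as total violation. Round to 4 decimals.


KKT complementary slackness check:
lambda_1 * g_1 = 4.61 * -4.81 = -22.1741
lambda_2 * g_2 = 1.57 * -0.84 = -1.3188
lambda_3 * g_3 = 4.44 * 3.68 = 16.3392
lambda_4 * g_4 = 3.79 * -0.26 = -0.9854
Total violation = 22.1741 + 1.3188 + 16.3392 + 0.9854 = 40.8175


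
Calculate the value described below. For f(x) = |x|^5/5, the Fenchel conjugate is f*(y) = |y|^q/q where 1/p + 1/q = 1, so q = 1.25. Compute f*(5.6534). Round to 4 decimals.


The conjugate exponent q satisfies 1/p + 1/q = 1.
p = 5, so q = 5/(5 - 1) = 1.25
|y|^q = 5.6534^1.25 = 8.7174
f*(5.6534) = 8.7174 / 1.25 = 6.9739


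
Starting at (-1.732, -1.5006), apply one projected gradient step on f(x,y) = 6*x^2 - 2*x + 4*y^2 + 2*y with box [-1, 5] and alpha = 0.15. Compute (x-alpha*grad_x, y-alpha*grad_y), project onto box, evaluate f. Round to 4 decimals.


Step 1: Compute gradient at (-1.732, -1.5006).
grad_x = 2*6*-1.732 - 2 = -22.784
grad_y = 2*4*-1.5006 + 2 = -10.0048
Step 2: Gradient step.
x_raw = -1.732 - 0.15*-22.784 = 1.6856
y_raw = -1.5006 - 0.15*-10.0048 = 0.0001
Step 3: Project onto [-1, 5].
x_proj = clip(1.6856) = 1.6856
y_proj = clip(0.0001) = 0.0001
Step 4: Evaluate f.
f(1.6856, 0.0001) = 13.6765


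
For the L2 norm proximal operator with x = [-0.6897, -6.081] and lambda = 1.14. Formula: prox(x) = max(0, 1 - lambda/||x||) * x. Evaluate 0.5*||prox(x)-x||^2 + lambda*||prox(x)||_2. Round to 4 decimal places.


Step 1: Compute ||x||.
||x|| = 6.12
Step 2: Compute scaling factor.
scale = max(0, 1 - 1.14/6.12) = 0.8137
Step 3: prox(x) = [-0.5612, -4.9483]
||prox(x)|| = 4.98
Step 4: Proximal objective.
0.5*||prox-x||^2 = 0.6498
lambda*||prox|| = 5.6772
Total = 6.327


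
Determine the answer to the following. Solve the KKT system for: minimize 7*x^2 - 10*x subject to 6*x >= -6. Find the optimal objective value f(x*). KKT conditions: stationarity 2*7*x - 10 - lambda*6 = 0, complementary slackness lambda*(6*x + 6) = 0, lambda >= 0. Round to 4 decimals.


Step 1: Try lambda = 0 (constraint inactive).
Stationarity: 2*7*x - 10 = 0
x* = 10/(2*7) = 5/7 = 0.7143 (rounded; the exact value 5/7 is used below)
Check constraint: 6*0.7143 = 4.2858 >= -6 -- satisfied.
Step 2: Compute optimal value.
f(x*) = 7*(5/7)^2 - 10*(5/7) = -3.5714


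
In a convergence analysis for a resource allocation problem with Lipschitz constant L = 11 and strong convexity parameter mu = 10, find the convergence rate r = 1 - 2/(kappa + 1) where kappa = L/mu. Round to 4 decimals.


Step 1: Compute the condition number.
kappa = L/mu = 11/10 = 1.1
Step 2: Compute the convergence rate.
r = 1 - 2/(kappa + 1) = 1 - 2*mu/(L + mu) = (L - mu)/(L + mu) = 1/21 = 0.0476


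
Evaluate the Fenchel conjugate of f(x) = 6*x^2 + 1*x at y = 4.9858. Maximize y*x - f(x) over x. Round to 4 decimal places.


f*(y) = sup_x {y*x - a*x^2 - b*x} = sup_x {(y-b)*x - a*x^2}
FOC: (y - b) - 2a*x = 0 => x* = (y - b)/(2a)
x* = (4.9858 - 1)/(2*6) = 0.3322
f*(4.9858) = (y-b)^2/(4a) = (4.9858 - 1)^2/(4*6)
= 15.8866/24 = 0.6619


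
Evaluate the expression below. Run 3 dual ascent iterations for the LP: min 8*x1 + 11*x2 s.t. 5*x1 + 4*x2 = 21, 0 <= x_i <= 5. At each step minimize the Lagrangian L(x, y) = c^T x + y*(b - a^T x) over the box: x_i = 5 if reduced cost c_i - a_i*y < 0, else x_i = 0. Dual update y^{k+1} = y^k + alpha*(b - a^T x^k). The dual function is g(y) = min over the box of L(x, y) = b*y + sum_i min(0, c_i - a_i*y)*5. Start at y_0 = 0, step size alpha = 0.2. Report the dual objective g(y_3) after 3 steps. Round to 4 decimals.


Dual ascent for LP: min 8*x1 + 11*x2, 5*x1 + 4*x2 = 21, 0 <= x_i <= 5
Step 1: y^k = 0.0, reduced costs: (8.0, 11.0)
  x^k = (0.0, 0.0), subgradient = b - a^T x = 21.0
  y^{k+1} = 0.0 + 0.2*21.0 = 4.2
Step 2: y^k = 4.2, reduced costs: (-13.0, -5.8)
  x^k = (5.0, 5.0), subgradient = b - a^T x = -24.0
  y^{k+1} = 4.2 + 0.2*-24.0 = -0.6
Step 3: y^k = -0.6, reduced costs: (11.0, 13.4)
  x^k = (0.0, 0.0), subgradient = b - a^T x = 21.0
  y^{k+1} = -0.6 + 0.2*21.0 = 3.6
Dual objective at y_3 = 3.6: reduced costs (-10.0, -3.4), box minimizer x = (5.0, 5.0)
g(y_3) = b*y + (c1 - a1*y)*x1 + (c2 - a2*y)*x2 = 21*3.6 + (-10.0)*5.0 + (-3.4)*5.0 = 75.6 - 50.0 - 17.0 = 8.6


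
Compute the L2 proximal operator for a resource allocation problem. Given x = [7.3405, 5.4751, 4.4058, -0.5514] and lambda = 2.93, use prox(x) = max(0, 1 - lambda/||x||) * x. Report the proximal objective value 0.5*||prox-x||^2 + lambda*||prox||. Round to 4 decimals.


Step 1: Compute ||x||.
||x|| = 10.1772
Step 2: Compute scaling factor.
scale = max(0, 1 - 2.93/10.1772) = 0.7121
Step 3: prox(x) = [5.2272, 3.8988, 3.1374, -0.3927]
||prox(x)|| = 7.2472
Step 4: Proximal objective.
0.5*||prox-x||^2 = 4.2925
lambda*||prox|| = 21.2343
Total = 25.5267


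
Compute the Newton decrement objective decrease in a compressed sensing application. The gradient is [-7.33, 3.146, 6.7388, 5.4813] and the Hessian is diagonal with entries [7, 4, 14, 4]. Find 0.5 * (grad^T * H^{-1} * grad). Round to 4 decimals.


Step 1: H is diagonal, so H^(-1) * g = [-1.0471, 0.7865, 0.4813, 1.3703].
Step 2: g^T H^(-1) g = sum_i g_i^2 / H_ii
  = (-7.33)^2/7 + (3.146)^2/4 + (6.7388)^2/14 + (5.4813)^2/4
  = 7.6756 + 2.4743 + 3.2437 + 7.5112 = 20.9047
Step 3: Objective decrease = 0.5 * g^T H^(-1) g = 10.4524


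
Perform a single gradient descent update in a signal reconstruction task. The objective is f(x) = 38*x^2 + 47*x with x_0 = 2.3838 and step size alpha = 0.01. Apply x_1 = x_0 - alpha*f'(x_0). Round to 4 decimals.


We compute the gradient at x_0 and apply the update.
f'(x) = 76*x + 47
f'(2.3838) = 76*2.3838 + 47 = 228.1688
x_1 = 2.3838 - 0.01*228.1688 = 0.1021


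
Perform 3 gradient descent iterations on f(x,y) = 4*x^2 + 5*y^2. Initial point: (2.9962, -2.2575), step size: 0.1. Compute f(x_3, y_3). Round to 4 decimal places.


Gradient descent on f(x,y) = 4*x^2 + 5*y^2.
Starting point: (2.9962, -2.2575), alpha = 0.1
Step 1: grad_x = 2*4*2.9962 = 23.9696, grad_y = 2*5*-2.2575 = -22.575
  x_1 = 2.9962 - 0.1*23.9696 = 0.5992
  y_1 = -2.2575 - 0.1*-22.575 = 0.0
Step 2: grad_x = 2*4*0.5992 = 4.7939, grad_y = 2*5*0.0 = 0.0
  x_2 = 0.5992 - 0.1*4.7939 = 0.1198
  y_2 = 0.0 - 0.1*0.0 = 0.0
Step 3: grad_x = 2*4*0.1198 = 0.9588, grad_y = 2*5*0.0 = 0.0
  x_3 = 0.1198 - 0.1*0.9588 = 0.024
  y_3 = 0.0 - 0.1*0.0 = 0.0
f(0.024, 0.0) = 4*0.024^2 + 5*0.0^2 = 0.0023


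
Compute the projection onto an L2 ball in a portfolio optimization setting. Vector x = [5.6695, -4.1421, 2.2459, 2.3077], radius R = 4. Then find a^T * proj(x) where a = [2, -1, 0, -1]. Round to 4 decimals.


Step 1: Compute ||x|| (intermediates to 6 decimals).
||x|| = sqrt(5.6695^2 + (-4.1421)^2 + 2.2459^2 + 2.3077^2) = 7.724621
Step 2: Project.
Since ||x|| > R, scale = R/||x|| = 4/7.724621 = 0.517825, proj(x) = scale * x
proj(x) = [2.935809, -2.144883, 1.162983, 1.194985]
Step 3: Dot product.
a^T * proj(x) = 2*2.935809 - 1*(-2.144883) + 0*1.162983 - 1*1.194985 = 6.8215


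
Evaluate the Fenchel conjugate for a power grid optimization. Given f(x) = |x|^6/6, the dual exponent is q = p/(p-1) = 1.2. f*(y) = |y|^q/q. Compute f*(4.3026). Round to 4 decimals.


The conjugate exponent q satisfies 1/p + 1/q = 1.
p = 6, so q = 6/(6 - 1) = 1.2
|y|^q = 4.3026^1.2 = 5.7607
f*(4.3026) = 5.7607 / 1.2 = 4.8006


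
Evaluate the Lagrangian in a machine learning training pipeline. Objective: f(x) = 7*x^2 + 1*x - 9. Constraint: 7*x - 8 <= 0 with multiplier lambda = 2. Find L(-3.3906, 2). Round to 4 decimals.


Step 1: Evaluate f(x).
f(-3.3906) = 7*(-3.3906)^2 + 1*(-3.3906) - 9 = 68.0826
Step 2: Evaluate g(x).
g(-3.3906) = 7*-3.3906 - 8 = -31.7342
Step 3: Compute Lagrangian.
L = 68.0826 + 2*-31.7342 = 4.6142


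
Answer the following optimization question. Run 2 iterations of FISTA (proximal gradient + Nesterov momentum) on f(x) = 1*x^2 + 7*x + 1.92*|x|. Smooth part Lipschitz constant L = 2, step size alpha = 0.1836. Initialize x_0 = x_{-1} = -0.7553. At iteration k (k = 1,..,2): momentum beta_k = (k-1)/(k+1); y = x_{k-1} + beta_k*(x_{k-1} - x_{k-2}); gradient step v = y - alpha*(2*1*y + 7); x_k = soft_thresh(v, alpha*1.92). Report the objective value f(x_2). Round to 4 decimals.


FISTA on f(x) = 1*x^2 + 7*x + 1.92*|x|
L = 2, alpha = 0.1836
Iteration 1: beta = 0.0, y = -0.7553 + 0.0*(-0.7553 + 0.7553) = -0.7553
  grad(y) = 5.4894, v = y - alpha*grad = -1.7632
  prox(v) = soft_thresh(-1.7632, 0.3525) = -1.4106
Iteration 2: beta = 0.3333, y = -1.4106 + 0.3333*(-1.4106 + 0.7553) = -1.6291
  grad(y) = 3.7418, v = y - alpha*grad = -2.3161
  prox(v) = soft_thresh(-2.3161, 0.3525) = -1.9636
f(x_2) = 1*(-1.9636)^2 + 7*(-1.9636) + 1.92*|-1.9636| = -6.1193


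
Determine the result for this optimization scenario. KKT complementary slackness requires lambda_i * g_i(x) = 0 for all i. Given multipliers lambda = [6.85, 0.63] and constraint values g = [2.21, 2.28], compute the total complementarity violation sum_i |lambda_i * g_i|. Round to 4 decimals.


KKT complementary slackness check:
lambda_1 * g_1 = 6.85 * 2.21 = 15.1385
lambda_2 * g_2 = 0.63 * 2.28 = 1.4364
Total violation = 15.1385 + 1.4364 = 16.5749


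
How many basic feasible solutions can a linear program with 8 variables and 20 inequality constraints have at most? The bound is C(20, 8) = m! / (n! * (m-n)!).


Each vertex corresponds to some choice of n active constraints out of m, so the number of vertices is at most C(m, n) = m! / (n!(m-n)!).
m = 20, n = 8
Numerator: 20 * 19 * 18 * 17 * 16 * 15 * 14 * 13
Denominator: 8! = 40320
C(20, 8) = 125970


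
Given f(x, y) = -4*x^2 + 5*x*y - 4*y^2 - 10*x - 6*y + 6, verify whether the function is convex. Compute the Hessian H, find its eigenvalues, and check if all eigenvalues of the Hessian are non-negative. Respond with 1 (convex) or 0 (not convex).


The Hessian of f(x,y) = -4*x^2 + 5*x*y - 4*y^2 - 10*x - 6*y + 6 is:
H = [[-8, 5], [5, -8]]
Trace = -8 - 8 = -16
Determinant = -8*-8 - (5)^2 = 39
Discriminant = (-16)^2 - 4*39 = 100.0
Eigenvalues: lambda_1 = -13.0, lambda_2 = -3.0
The function is not convex.

0


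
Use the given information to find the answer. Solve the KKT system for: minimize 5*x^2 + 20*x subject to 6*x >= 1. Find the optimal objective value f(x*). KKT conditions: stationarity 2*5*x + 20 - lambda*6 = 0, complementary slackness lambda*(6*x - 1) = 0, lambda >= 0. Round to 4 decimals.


Step 1: Try lambda = 0 (constraint inactive).
x_unc = -20/(2*5) = -2.0
Check: 6*-2.0 = -12.0 < 1 -- violated!
Step 2: Constraint must be active: 6*x = 1
x* = 1/6 = 0.1667 (rounded; the exact value 1/6 is used below)
lambda = (2*5*(1/6) + 20)/6 = 3.6111
Step 3: Compute optimal value.
f(x*) = 5*(1/6)^2 + 20*(1/6) = 3.4722


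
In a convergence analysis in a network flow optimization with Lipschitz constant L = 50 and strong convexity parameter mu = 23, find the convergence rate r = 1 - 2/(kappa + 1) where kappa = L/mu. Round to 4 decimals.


Step 1: Compute the condition number.
kappa = L/mu = 50/23 = 2.1739
Step 2: Compute the convergence rate.
r = 1 - 2/(kappa + 1) = 1 - 2*mu/(L + mu) = (L - mu)/(L + mu) = 27/73 = 0.3699


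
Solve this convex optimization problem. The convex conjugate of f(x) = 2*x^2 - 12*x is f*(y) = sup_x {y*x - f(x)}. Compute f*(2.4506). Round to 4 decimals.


f*(y) = sup_x {y*x - a*x^2 - b*x} = sup_x {(y-b)*x - a*x^2}
FOC: (y - b) - 2a*x = 0 => x* = (y - b)/(2a)
x* = (2.4506 + 12)/(2*2) = 3.6127
f*(2.4506) = (y-b)^2/(4a) = (2.4506 + 12)^2/(4*2)
= 208.8198/8 = 26.1025


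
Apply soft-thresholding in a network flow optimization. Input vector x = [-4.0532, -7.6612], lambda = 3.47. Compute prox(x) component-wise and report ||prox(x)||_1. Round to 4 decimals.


Soft-thresholding with lambda = 3.47:
prox(-4.0532) = sign(-4.0532)*max(|-4.0532| - 3.47, 0) = -0.5832
prox(-7.6612) = sign(-7.6612)*max(|-7.6612| - 3.47, 0) = -4.1912
prox(x) = [-0.5832, -4.1912]
||prox(x)||_1 = 0.5832 + 4.1912 = 4.7744


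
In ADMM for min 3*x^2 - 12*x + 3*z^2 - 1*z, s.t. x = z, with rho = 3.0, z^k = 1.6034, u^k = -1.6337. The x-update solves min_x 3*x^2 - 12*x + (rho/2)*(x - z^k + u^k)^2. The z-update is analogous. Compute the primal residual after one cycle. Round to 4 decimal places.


ADMM iteration with rho = 3.0, z^k = 1.6034, u^k = -1.6337
Step 1: x-update.
Minimize 3*x^2 - 12*x + (3.0/2)*(x - 1.6034 - 1.6337)^2
FOC: (2*3 + 3.0)*x = 12 + 3.0*(1.6034 + 1.6337)
x^{k+1} = 2.4124
Step 2: z-update.
Minimize 3*z^2 - 1*z + (3.0/2)*(2.4124 - z - 1.6337)^2
FOC: (2*3 + 3.0)*z = 1 + 3.0*(2.4124 - 1.6337)
z^{k+1} = 0.3707
Step 3: u-update.
u^{k+1} = -1.6337 + 2.4124 - 0.3707 = 0.408
Step 4: Primal residual = |2.4124 - 0.3707| = 2.0417


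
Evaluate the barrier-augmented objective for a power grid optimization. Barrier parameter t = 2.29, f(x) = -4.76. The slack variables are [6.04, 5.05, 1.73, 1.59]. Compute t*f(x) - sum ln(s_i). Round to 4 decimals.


Step 1: Compute log-barrier.
ln values: [1.7984, 1.6194, 0.5481, 0.4637]
phi = -(1.7984 + 1.6194 + 0.5481 + 0.4637) = -4.4296
Step 2: Compute augmented objective.
t*f(x) = 2.29*-4.76 = -10.9004
Total = -10.9004 - 4.4296 = -15.33


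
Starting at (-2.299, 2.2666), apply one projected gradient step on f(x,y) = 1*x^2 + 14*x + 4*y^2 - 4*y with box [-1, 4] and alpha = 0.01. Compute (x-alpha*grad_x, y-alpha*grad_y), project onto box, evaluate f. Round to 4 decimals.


Step 1: Compute gradient at (-2.299, 2.2666).
grad_x = 2*1*-2.299 + 14 = 9.402
grad_y = 2*4*2.2666 - 4 = 14.1328
Step 2: Gradient step.
x_raw = -2.299 - 0.01*9.402 = -2.393
y_raw = 2.2666 - 0.01*14.1328 = 2.1253
Step 3: Project onto [-1, 4].
x_proj = clip(-2.393) = -1.0
y_proj = clip(2.1253) = 2.1253
Step 4: Evaluate f.
f(-1.0, 2.1253) = -3.434


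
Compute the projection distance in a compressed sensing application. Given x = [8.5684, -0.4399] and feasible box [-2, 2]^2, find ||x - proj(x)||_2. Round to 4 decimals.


Project each component onto [-2, 2].
clip(8.5684) = 2.0, clip(-0.4399) = -0.4399
Projection = [2.0, -0.4399]
Squared diffs: [43.1439, 0.0]
Distance = sqrt(43.1439) = 6.5684


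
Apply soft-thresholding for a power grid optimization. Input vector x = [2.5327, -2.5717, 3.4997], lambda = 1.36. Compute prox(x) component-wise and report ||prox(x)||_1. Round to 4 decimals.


Soft-thresholding with lambda = 1.36:
prox(2.5327) = sign(2.5327)*max(|2.5327| - 1.36, 0) = 1.1727
prox(-2.5717) = sign(-2.5717)*max(|-2.5717| - 1.36, 0) = -1.2117
prox(3.4997) = sign(3.4997)*max(|3.4997| - 1.36, 0) = 2.1397
prox(x) = [1.1727, -1.2117, 2.1397]
||prox(x)||_1 = 1.1727 + 1.2117 + 2.1397 = 4.5241


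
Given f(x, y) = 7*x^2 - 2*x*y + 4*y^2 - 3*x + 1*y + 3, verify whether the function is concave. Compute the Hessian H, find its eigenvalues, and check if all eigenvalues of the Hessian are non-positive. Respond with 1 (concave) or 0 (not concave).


The Hessian of f(x,y) = 7*x^2 - 2*x*y + 4*y^2 - 3*x + 1*y + 3 is:
H = [[14, -2], [-2, 8]]
Trace = 14 + 8 = 22
Determinant = 14*8 - (-2)^2 = 108
Discriminant = (22)^2 - 4*108 = 52.0
Eigenvalues: lambda_1 = 7.3944, lambda_2 = 14.6056
The function is not concave.

0


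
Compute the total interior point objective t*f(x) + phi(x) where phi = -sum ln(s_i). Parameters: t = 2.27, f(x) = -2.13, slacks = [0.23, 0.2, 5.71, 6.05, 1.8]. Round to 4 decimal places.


Step 1: Compute log-barrier.
ln values: [-1.4697, -1.6094, 1.7422, 1.8001, 0.5878]
phi = -(-1.4697 - 1.6094 + 1.7422 + 1.8001 + 0.5878) = -1.051
Step 2: Compute augmented objective.
t*f(x) = 2.27*-2.13 = -4.8351
Total = -4.8351 - 1.051 = -5.8861


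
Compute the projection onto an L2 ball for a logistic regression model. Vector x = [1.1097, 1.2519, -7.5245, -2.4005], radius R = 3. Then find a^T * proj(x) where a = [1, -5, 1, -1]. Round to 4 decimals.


Step 1: Compute ||x|| (intermediates to 6 decimals).
||x|| = sqrt(1.1097^2 + 1.2519^2 + (-7.5245)^2 + (-2.4005)^2) = 8.073363
Step 2: Project.
Since ||x|| > R, scale = R/||x|| = 3/8.073363 = 0.371592, proj(x) = scale * x
proj(x) = [0.412356, 0.465196, -2.796044, -0.892007]
Step 3: Dot product.
a^T * proj(x) = 1*0.412356 - 5*0.465196 + 1*(-2.796044) - 1*(-0.892007) = -3.8177


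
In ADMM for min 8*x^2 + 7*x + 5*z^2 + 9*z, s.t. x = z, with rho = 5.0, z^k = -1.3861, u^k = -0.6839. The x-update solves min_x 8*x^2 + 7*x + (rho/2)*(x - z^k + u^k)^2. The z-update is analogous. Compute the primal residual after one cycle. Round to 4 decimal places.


ADMM iteration with rho = 5.0, z^k = -1.3861, u^k = -0.6839
Step 1: x-update.
Minimize 8*x^2 + 7*x + (5.0/2)*(x + 1.3861 - 0.6839)^2
FOC: (2*8 + 5.0)*x = -7 + 5.0*(-1.3861 + 0.6839)
x^{k+1} = -0.5005
Step 2: z-update.
Minimize 5*z^2 + 9*z + (5.0/2)*(-0.5005 - z - 0.6839)^2
FOC: (2*5 + 5.0)*z = -9 + 5.0*(-0.5005 - 0.6839)
z^{k+1} = -0.9948
Step 3: u-update.
u^{k+1} = -0.6839 - 0.5005 + 0.9948 = -0.1896
Step 4: Primal residual = |-0.5005 + 0.9948| = 0.4943


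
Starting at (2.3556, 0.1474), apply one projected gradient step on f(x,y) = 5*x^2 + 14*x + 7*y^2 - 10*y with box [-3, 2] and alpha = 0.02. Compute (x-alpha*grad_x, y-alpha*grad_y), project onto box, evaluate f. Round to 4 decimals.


Step 1: Compute gradient at (2.3556, 0.1474).
grad_x = 2*5*2.3556 + 14 = 37.556
grad_y = 2*7*0.1474 - 10 = -7.9364
Step 2: Gradient step.
x_raw = 2.3556 - 0.02*37.556 = 1.6045
y_raw = 0.1474 - 0.02*-7.9364 = 0.3061
Step 3: Project onto [-3, 2].
x_proj = clip(1.6045) = 1.6045
y_proj = clip(0.3061) = 0.3061
Step 4: Evaluate f.
f(1.6045, 0.3061) = 32.9292


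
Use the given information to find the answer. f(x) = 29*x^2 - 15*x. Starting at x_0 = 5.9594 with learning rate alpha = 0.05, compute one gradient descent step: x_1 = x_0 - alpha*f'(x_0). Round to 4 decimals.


We compute the gradient at x_0 and apply the update.
f'(x) = 58*x - 15
f'(5.9594) = 58*5.9594 - 15 = 330.6452
x_1 = 5.9594 - 0.05*330.6452 = -10.5729


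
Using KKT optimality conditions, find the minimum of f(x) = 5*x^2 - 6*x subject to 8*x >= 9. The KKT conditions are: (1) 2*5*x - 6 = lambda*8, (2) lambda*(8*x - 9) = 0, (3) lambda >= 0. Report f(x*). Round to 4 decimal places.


Step 1: Try lambda = 0 (constraint inactive).
x_unc = 6/(2*5) = 0.6
Check: 8*0.6 = 4.8 < 9 -- violated!
Step 2: Constraint must be active: 8*x = 9
x* = 9/8 = 1.125
lambda = (2*5*1.125 - 6)/8 = 0.6563
Step 3: Compute optimal value.
f(x*) = 5*1.125^2 - 6*1.125 = -0.4219


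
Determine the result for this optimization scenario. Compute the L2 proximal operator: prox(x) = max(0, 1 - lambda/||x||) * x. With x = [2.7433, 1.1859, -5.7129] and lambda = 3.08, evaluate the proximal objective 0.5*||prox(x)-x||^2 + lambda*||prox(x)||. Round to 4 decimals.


Step 1: Compute ||x||.
||x|| = 6.4474
Step 2: Compute scaling factor.
scale = max(0, 1 - 3.08/6.4474) = 0.5223
Step 3: prox(x) = [1.4328, 0.6194, -2.9838]
||prox(x)|| = 3.3674
Step 4: Proximal objective.
0.5*||prox-x||^2 = 4.7432
lambda*||prox|| = 10.3716
Total = 15.1149


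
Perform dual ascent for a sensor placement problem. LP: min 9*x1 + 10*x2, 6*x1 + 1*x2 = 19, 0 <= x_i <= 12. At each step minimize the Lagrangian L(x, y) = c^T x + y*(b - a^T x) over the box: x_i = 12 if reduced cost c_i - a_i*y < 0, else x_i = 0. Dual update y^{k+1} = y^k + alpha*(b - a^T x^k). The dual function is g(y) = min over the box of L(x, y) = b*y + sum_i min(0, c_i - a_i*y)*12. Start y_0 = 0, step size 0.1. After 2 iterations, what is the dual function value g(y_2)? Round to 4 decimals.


Dual ascent for LP: min 9*x1 + 10*x2, 6*x1 + 1*x2 = 19, 0 <= x_i <= 12
Step 1: y^k = 0.0, reduced costs: (9.0, 10.0)
  x^k = (0.0, 0.0), subgradient = b - a^T x = 19.0
  y^{k+1} = 0.0 + 0.1*19.0 = 1.9
Step 2: y^k = 1.9, reduced costs: (-2.4, 8.1)
  x^k = (12.0, 0.0), subgradient = b - a^T x = -53.0
  y^{k+1} = 1.9 + 0.1*-53.0 = -3.4
Dual objective at y_2 = -3.4: reduced costs (29.4, 13.4), box minimizer x = (0.0, 0.0)
g(y_2) = b*y + (c1 - a1*y)*x1 + (c2 - a2*y)*x2 = 19*(-3.4) + 29.4*0.0 + 13.4*0.0 = -64.6 + 0.0 + 0.0 = -64.6


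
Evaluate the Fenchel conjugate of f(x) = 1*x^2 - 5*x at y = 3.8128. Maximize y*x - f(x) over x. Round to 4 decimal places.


f*(y) = sup_x {y*x - a*x^2 - b*x} = sup_x {(y-b)*x - a*x^2}
FOC: (y - b) - 2a*x = 0 => x* = (y - b)/(2a)
x* = (3.8128 + 5)/(2*1) = 4.4064
f*(3.8128) = (y-b)^2/(4a) = (3.8128 + 5)^2/(4*1)
= 77.6654/4 = 19.4164


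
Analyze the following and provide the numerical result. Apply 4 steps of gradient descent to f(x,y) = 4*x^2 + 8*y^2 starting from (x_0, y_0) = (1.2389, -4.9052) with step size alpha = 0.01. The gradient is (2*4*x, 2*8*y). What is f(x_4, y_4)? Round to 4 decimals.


Gradient descent on f(x,y) = 4*x^2 + 8*y^2.
Starting point: (1.2389, -4.9052), alpha = 0.01
Step 1: grad_x = 2*4*1.2389 = 9.9112, grad_y = 2*8*-4.9052 = -78.4832
  x_1 = 1.2389 - 0.01*9.9112 = 1.1398
  y_1 = -4.9052 - 0.01*-78.4832 = -4.1204
Step 2: grad_x = 2*4*1.1398 = 9.1183, grad_y = 2*8*-4.1204 = -65.9259
  x_2 = 1.1398 - 0.01*9.1183 = 1.0486
  y_2 = -4.1204 - 0.01*-65.9259 = -3.4611
Step 3: grad_x = 2*4*1.0486 = 8.3888, grad_y = 2*8*-3.4611 = -55.3777
  x_3 = 1.0486 - 0.01*8.3888 = 0.9647
  y_3 = -3.4611 - 0.01*-55.3777 = -2.9073
Step 4: grad_x = 2*4*0.9647 = 7.7177, grad_y = 2*8*-2.9073 = -46.5173
  x_4 = 0.9647 - 0.01*7.7177 = 0.8875
  y_4 = -2.9073 - 0.01*-46.5173 = -2.4422
f(0.8875, -2.4422) = 4*0.8875^2 + 8*(-2.4422)^2 = 50.864


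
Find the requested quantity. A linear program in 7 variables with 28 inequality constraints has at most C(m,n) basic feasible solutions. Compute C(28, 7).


Each vertex corresponds to some choice of n active constraints out of m, so the number of vertices is at most C(m, n) = m! / (n!(m-n)!).
m = 28, n = 7
Numerator: 28 * 27 * 26 * 25 * 24 * 23 * 22
Denominator: 7! = 5040
C(28, 7) = 1184040


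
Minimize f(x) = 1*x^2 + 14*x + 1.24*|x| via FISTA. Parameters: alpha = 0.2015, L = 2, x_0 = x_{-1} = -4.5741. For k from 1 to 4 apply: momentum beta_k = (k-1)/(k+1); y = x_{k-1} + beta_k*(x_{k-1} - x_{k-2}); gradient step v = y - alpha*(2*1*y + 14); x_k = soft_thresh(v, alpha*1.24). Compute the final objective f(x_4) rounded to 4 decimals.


FISTA on f(x) = 1*x^2 + 14*x + 1.24*|x|
L = 2, alpha = 0.2015
Iteration 1: beta = 0.0, y = -4.5741 + 0.0*(-4.5741 + 4.5741) = -4.5741
  grad(y) = 4.8518, v = y - alpha*grad = -5.5517
  prox(v) = soft_thresh(-5.5517, 0.2499) = -5.3019
Iteration 2: beta = 0.3333, y = -5.3019 + 0.3333*(-5.3019 + 4.5741) = -5.5445
  grad(y) = 2.9111, v = y - alpha*grad = -6.131
  prox(v) = soft_thresh(-6.131, 0.2499) = -5.8812
Iteration 3: beta = 0.5, y = -5.8812 + 0.5*(-5.8812 + 5.3019) = -6.1708
  grad(y) = 1.6583, v = y - alpha*grad = -6.505
  prox(v) = soft_thresh(-6.505, 0.2499) = -6.2551
Iteration 4: beta = 0.6, y = -6.2551 + 0.6*(-6.2551 + 5.8812) = -6.4795
  grad(y) = 1.041, v = y - alpha*grad = -6.6893
  prox(v) = soft_thresh(-6.6893, 0.2499) = -6.4394
f(x_4) = 1*(-6.4394)^2 + 14*(-6.4394) + 1.24*|-6.4394| = -40.7009


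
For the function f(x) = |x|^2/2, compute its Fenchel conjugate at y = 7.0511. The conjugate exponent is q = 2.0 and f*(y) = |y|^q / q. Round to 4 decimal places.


The conjugate exponent q satisfies 1/p + 1/q = 1.
p = 2, so q = 2/(2 - 1) = 2.0
|y|^q = 7.0511^2.0 = 49.718
f*(7.0511) = 49.718 / 2.0 = 24.859


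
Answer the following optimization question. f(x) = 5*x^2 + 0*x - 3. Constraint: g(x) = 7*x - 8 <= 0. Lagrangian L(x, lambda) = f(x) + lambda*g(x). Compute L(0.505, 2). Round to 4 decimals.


Step 1: Evaluate f(x).
f(0.505) = 5*0.505^2 + 0*0.505 - 3 = -1.7249
Step 2: Evaluate g(x).
g(0.505) = 7*0.505 - 8 = -4.465
Step 3: Compute Lagrangian.
L = -1.7249 + 2*-4.465 = -10.6549


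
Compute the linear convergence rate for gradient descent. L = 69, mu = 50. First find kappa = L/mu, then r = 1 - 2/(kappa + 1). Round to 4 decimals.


Step 1: Compute the condition number.
kappa = L/mu = 69/50 = 1.38
Step 2: Compute the convergence rate.
r = 1 - 2/(kappa + 1) = 1 - 2*mu/(L + mu) = (L - mu)/(L + mu) = 19/119 = 0.1597


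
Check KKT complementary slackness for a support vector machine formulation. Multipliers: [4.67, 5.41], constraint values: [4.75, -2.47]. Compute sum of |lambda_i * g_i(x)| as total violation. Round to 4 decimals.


KKT complementary slackness check:
lambda_1 * g_1 = 4.67 * 4.75 = 22.1825
lambda_2 * g_2 = 5.41 * -2.47 = -13.3627
Total violation = 22.1825 + 13.3627 = 35.5452


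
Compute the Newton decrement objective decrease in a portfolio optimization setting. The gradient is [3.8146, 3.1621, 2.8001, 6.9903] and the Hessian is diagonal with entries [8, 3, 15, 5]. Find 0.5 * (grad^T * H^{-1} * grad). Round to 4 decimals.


Step 1: H is diagonal, so H^(-1) * g = [0.4768, 1.054, 0.1867, 1.3981].
Step 2: g^T H^(-1) g = sum_i g_i^2 / H_ii
  = (3.8146)^2/8 + (3.1621)^2/3 + (2.8001)^2/15 + (6.9903)^2/5
  = 1.8189 + 3.333 + 0.5227 + 9.7729 = 15.4474
Step 3: Objective decrease = 0.5 * g^T H^(-1) g = 7.7237


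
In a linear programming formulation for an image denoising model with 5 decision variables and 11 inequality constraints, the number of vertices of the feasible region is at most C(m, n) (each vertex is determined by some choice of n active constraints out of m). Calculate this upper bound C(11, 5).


Each vertex corresponds to some choice of n active constraints out of m, so the number of vertices is at most C(m, n) = m! / (n!(m-n)!).
m = 11, n = 5
Numerator: 11 * 10 * 9 * 8 * 7
Denominator: 5! = 120
C(11, 5) = 462


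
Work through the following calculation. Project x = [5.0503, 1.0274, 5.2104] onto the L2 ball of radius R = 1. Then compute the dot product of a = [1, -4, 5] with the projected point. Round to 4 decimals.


Step 1: Compute ||x|| (intermediates to 6 decimals).
||x|| = sqrt(5.0503^2 + 1.0274^2 + 5.2104^2) = 7.328666
Step 2: Project.
Since ||x|| > R, scale = R/||x|| = 1/7.328666 = 0.13645, proj(x) = scale * x
proj(x) = [0.689113, 0.140189, 0.710959]
Step 3: Dot product.
a^T * proj(x) = 1*0.689113 - 4*0.140189 + 5*0.710959 = 3.6832


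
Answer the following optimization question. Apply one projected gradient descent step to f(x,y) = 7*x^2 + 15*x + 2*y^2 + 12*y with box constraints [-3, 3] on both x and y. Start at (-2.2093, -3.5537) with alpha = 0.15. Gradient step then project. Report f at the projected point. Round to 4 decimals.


Step 1: Compute gradient at (-2.2093, -3.5537).
grad_x = 2*7*-2.2093 + 15 = -15.9302
grad_y = 2*2*-3.5537 + 12 = -2.2148
Step 2: Gradient step.
x_raw = -2.2093 - 0.15*-15.9302 = 0.1802
y_raw = -3.5537 - 0.15*-2.2148 = -3.2215
Step 3: Project onto [-3, 3].
x_proj = clip(0.1802) = 0.1802
y_proj = clip(-3.2215) = -3.0
Step 4: Evaluate f.
f(0.1802, -3.0) = -15.0692


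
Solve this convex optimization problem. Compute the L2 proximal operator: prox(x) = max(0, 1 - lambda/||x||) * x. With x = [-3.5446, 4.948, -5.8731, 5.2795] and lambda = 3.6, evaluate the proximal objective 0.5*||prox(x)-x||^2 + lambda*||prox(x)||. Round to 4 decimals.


Step 1: Compute ||x||.
||x|| = 9.9706
Step 2: Compute scaling factor.
scale = max(0, 1 - 3.6/9.9706) = 0.6389
Step 3: prox(x) = [-2.2648, 3.1615, -3.7526, 3.3733]
||prox(x)|| = 6.3706
Step 4: Proximal objective.
0.5*||prox-x||^2 = 6.48
lambda*||prox|| = 22.9342
Total = 29.4142


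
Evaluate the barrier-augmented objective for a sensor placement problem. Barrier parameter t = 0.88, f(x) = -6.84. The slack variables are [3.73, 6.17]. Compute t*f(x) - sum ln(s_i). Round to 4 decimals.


Step 1: Compute log-barrier.
ln values: [1.3164, 1.8197]
phi = -(1.3164 + 1.8197) = -3.1361
Step 2: Compute augmented objective.
t*f(x) = 0.88*-6.84 = -6.0192
Total = -6.0192 - 3.1361 = -9.1553


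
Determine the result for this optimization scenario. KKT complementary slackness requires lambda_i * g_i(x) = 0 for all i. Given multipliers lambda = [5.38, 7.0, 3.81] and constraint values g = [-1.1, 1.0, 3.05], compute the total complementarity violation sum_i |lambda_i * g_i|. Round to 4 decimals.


KKT complementary slackness check:
lambda_1 * g_1 = 5.38 * -1.1 = -5.918
lambda_2 * g_2 = 7.0 * 1.0 = 7.0
lambda_3 * g_3 = 3.81 * 3.05 = 11.6205
Total violation = 5.918 + 7.0 + 11.6205 = 24.5385


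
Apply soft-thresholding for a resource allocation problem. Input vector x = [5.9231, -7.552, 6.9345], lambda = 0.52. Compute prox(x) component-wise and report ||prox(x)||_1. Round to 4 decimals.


Soft-thresholding with lambda = 0.52:
prox(5.9231) = sign(5.9231)*max(|5.9231| - 0.52, 0) = 5.4031
prox(-7.552) = sign(-7.552)*max(|-7.552| - 0.52, 0) = -7.032
prox(6.9345) = sign(6.9345)*max(|6.9345| - 0.52, 0) = 6.4145
prox(x) = [5.4031, -7.032, 6.4145]
||prox(x)||_1 = 5.4031 + 7.032 + 6.4145 = 18.8496


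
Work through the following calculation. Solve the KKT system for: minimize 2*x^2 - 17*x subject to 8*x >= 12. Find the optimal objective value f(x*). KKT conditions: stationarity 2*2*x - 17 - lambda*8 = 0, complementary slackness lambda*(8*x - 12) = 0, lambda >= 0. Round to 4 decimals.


Step 1: Try lambda = 0 (constraint inactive).
Stationarity: 2*2*x - 17 = 0
x* = 17/(2*2) = 4.25
Check constraint: 8*4.25 = 34.0 >= 12 -- satisfied.
Step 2: Compute optimal value.
f(x*) = 2*4.25^2 - 17*4.25 = -36.125


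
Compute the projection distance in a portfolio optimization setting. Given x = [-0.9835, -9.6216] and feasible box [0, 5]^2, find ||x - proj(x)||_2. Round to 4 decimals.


Project each component onto [0, 5].
clip(-0.9835) = 0.0, clip(-9.6216) = 0.0
Projection = [0.0, 0.0]
Squared diffs: [0.9673, 92.5752]
Distance = sqrt(93.5425) = 9.6717


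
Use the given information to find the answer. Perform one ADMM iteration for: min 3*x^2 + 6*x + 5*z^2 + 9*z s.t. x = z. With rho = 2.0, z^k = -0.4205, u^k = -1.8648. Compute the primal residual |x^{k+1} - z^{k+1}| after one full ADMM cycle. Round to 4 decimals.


ADMM iteration with rho = 2.0, z^k = -0.4205, u^k = -1.8648
Step 1: x-update.
Minimize 3*x^2 + 6*x + (2.0/2)*(x + 0.4205 - 1.8648)^2
FOC: (2*3 + 2.0)*x = -6 + 2.0*(-0.4205 + 1.8648)
x^{k+1} = -0.3889
Step 2: z-update.
Minimize 5*z^2 + 9*z + (2.0/2)*(-0.3889 - z - 1.8648)^2
FOC: (2*5 + 2.0)*z = -9 + 2.0*(-0.3889 - 1.8648)
z^{k+1} = -1.1256
Step 3: u-update.
u^{k+1} = -1.8648 - 0.3889 + 1.1256 = -1.1281
Step 4: Primal residual = |-0.3889 + 1.1256| = 0.7367


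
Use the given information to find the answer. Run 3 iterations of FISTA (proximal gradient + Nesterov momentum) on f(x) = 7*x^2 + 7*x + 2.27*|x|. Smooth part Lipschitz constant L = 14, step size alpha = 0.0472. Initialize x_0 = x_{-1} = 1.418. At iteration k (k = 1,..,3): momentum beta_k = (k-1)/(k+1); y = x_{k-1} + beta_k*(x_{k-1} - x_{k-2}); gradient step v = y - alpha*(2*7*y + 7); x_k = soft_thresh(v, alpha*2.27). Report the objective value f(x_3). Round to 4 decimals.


FISTA on f(x) = 7*x^2 + 7*x + 2.27*|x|
L = 14, alpha = 0.0472
Iteration 1: beta = 0.0, y = 1.418 + 0.0*(1.418 - 1.418) = 1.418
  grad(y) = 26.852, v = y - alpha*grad = 0.1506
  prox(v) = soft_thresh(0.1506, 0.1071) = 0.0434
Iteration 2: beta = 0.3333, y = 0.0434 + 0.3333*(0.0434 - 1.418) = -0.4147
  grad(y) = 1.1936, v = y - alpha*grad = -0.4711
  prox(v) = soft_thresh(-0.4711, 0.1071) = -0.3639
Iteration 3: beta = 0.5, y = -0.3639 + 0.5*(-0.3639 - 0.0434) = -0.5676
  grad(y) = -0.9468, v = y - alpha*grad = -0.5229
  prox(v) = soft_thresh(-0.5229, 0.1071) = -0.4158
f(x_3) = 7*(-0.4158)^2 + 7*(-0.4158) + 2.27*|-0.4158| = -0.7565


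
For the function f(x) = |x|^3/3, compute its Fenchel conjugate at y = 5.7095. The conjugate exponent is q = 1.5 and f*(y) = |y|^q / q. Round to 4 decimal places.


The conjugate exponent q satisfies 1/p + 1/q = 1.
p = 3, so q = 3/(3 - 1) = 1.5
|y|^q = 5.7095^1.5 = 13.6426
f*(5.7095) = 13.6426 / 1.5 = 9.0951


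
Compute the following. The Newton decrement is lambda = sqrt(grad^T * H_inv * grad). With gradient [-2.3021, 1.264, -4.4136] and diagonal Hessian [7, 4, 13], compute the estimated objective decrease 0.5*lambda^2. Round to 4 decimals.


Step 1: H is diagonal, so H^(-1) * g = [-0.3289, 0.316, -0.3395].
Step 2: g^T H^(-1) g = sum_i g_i^2 / H_ii
  = (-2.3021)^2/7 + (1.264)^2/4 + (-4.4136)^2/13
  = 0.7571 + 0.3994 + 1.4985 = 2.655
Step 3: Objective decrease = 0.5 * g^T H^(-1) g = 1.3275


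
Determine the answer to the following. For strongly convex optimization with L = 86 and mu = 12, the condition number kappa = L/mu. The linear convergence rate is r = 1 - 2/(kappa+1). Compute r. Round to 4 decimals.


Step 1: Compute the condition number.
kappa = L/mu = 86/12 = 7.1667
Step 2: Compute the convergence rate.
r = 1 - 2/(kappa + 1) = 1 - 2*mu/(L + mu) = (L - mu)/(L + mu) = 74/98 = 0.7551


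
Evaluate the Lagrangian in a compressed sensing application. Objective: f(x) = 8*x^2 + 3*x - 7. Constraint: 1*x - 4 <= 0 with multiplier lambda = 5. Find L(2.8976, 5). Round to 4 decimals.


Step 1: Evaluate f(x).
f(2.8976) = 8*2.8976^2 + 3*2.8976 - 7 = 68.8615
Step 2: Evaluate g(x).
g(2.8976) = 1*2.8976 - 4 = -1.1024
Step 3: Compute Lagrangian.
L = 68.8615 + 5*-1.1024 = 63.3495


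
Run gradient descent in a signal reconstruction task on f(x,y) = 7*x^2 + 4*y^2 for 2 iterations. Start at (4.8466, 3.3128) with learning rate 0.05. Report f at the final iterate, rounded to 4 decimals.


Gradient descent on f(x,y) = 7*x^2 + 4*y^2.
Starting point: (4.8466, 3.3128), alpha = 0.05
Step 1: grad_x = 2*7*4.8466 = 67.8524, grad_y = 2*4*3.3128 = 26.5024
  x_1 = 4.8466 - 0.05*67.8524 = 1.454
  y_1 = 3.3128 - 0.05*26.5024 = 1.9877
Step 2: grad_x = 2*7*1.454 = 20.3557, grad_y = 2*4*1.9877 = 15.9014
  x_2 = 1.454 - 0.05*20.3557 = 0.4362
  y_2 = 1.9877 - 0.05*15.9014 = 1.1926
f(0.4362, 1.1926) = 7*0.4362^2 + 4*1.1926^2 = 7.0211


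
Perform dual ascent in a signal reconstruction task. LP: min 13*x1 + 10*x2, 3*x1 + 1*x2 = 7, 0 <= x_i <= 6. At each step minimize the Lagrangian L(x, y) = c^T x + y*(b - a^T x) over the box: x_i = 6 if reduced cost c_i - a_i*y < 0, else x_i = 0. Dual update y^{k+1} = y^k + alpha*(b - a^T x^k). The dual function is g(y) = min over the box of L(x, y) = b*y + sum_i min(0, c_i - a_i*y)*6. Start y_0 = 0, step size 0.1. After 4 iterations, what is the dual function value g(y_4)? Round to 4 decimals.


Dual ascent for LP: min 13*x1 + 10*x2, 3*x1 + 1*x2 = 7, 0 <= x_i <= 6
Step 1: y^k = 0.0, reduced costs: (13.0, 10.0)
  x^k = (0.0, 0.0), subgradient = b - a^T x = 7.0
  y^{k+1} = 0.0 + 0.1*7.0 = 0.7
Step 2: y^k = 0.7, reduced costs: (10.9, 9.3)
  x^k = (0.0, 0.0), subgradient = b - a^T x = 7.0
  y^{k+1} = 0.7 + 0.1*7.0 = 1.4
Step 3: y^k = 1.4, reduced costs: (8.8, 8.6)
  x^k = (0.0, 0.0), subgradient = b - a^T x = 7.0
  y^{k+1} = 1.4 + 0.1*7.0 = 2.1
Step 4: y^k = 2.1, reduced costs: (6.7, 7.9)
  x^k = (0.0, 0.0), subgradient = b - a^T x = 7.0
  y^{k+1} = 2.1 + 0.1*7.0 = 2.8
Dual objective at y_4 = 2.8: reduced costs (4.6, 7.2), box minimizer x = (0.0, 0.0)
g(y_4) = b*y + (c1 - a1*y)*x1 + (c2 - a2*y)*x2 = 7*2.8 + 4.6*0.0 + 7.2*0.0 = 19.6 + 0.0 + 0.0 = 19.6


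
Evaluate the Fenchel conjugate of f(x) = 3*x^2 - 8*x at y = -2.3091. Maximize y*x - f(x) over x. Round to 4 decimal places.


f*(y) = sup_x {y*x - a*x^2 - b*x} = sup_x {(y-b)*x - a*x^2}
FOC: (y - b) - 2a*x = 0 => x* = (y - b)/(2a)
x* = (-2.3091 + 8)/(2*3) = 0.9485
f*(-2.3091) = (y-b)^2/(4a) = (-2.3091 + 8)^2/(4*3)
= 32.3863/12 = 2.6989


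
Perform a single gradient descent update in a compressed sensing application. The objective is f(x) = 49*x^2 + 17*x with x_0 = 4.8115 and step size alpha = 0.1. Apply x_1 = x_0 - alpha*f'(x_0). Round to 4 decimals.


We compute the gradient at x_0 and apply the update.
f'(x) = 98*x + 17
f'(4.8115) = 98*4.8115 + 17 = 488.527
x_1 = 4.8115 - 0.1*488.527 = -44.0412
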